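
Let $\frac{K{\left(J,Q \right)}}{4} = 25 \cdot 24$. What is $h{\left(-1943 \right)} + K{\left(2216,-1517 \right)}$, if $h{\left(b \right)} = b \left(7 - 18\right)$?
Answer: $23773$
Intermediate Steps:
$K{\left(J,Q \right)} = 2400$ ($K{\left(J,Q \right)} = 4 \cdot 25 \cdot 24 = 4 \cdot 600 = 2400$)
$h{\left(b \right)} = - 11 b$ ($h{\left(b \right)} = b \left(-11\right) = - 11 b$)
$h{\left(-1943 \right)} + K{\left(2216,-1517 \right)} = \left(-11\right) \left(-1943\right) + 2400 = 21373 + 2400 = 23773$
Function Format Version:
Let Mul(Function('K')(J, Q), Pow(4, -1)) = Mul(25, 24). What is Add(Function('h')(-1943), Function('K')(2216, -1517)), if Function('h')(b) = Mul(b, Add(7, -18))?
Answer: 23773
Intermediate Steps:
Function('K')(J, Q) = 2400 (Function('K')(J, Q) = Mul(4, Mul(25, 24)) = Mul(4, 600) = 2400)
Function('h')(b) = Mul(-11, b) (Function('h')(b) = Mul(b, -11) = Mul(-11, b))
Add(Function('h')(-1943), Function('K')(2216, -1517)) = Add(Mul(-11, -1943), 2400) = Add(21373, 2400) = 23773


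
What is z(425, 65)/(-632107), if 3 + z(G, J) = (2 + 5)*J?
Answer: -452/632107 ≈ -0.00071507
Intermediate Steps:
z(G, J) = -3 + 7*J (z(G, J) = -3 + (2 + 5)*J = -3 + 7*J)
z(425, 65)/(-632107) = (-3 + 7*65)/(-632107) = (-3 + 455)*(-1/632107) = 452*(-1/632107) = -452/632107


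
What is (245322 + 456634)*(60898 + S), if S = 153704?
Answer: 150641161512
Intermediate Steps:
(245322 + 456634)*(60898 + S) = (245322 + 456634)*(60898 + 153704) = 701956*214602 = 150641161512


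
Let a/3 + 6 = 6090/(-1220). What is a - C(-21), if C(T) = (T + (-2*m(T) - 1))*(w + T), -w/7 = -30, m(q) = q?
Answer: -465183/122 ≈ -3813.0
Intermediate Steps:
a = -4023/122 (a = -18 + 3*(6090/(-1220)) = -18 + 3*(6090*(-1/1220)) = -18 + 3*(-609/122) = -18 - 1827/122 = -4023/122 ≈ -32.975)
w = 210 (w = -7*(-30) = 210)
C(T) = (-1 - T)*(210 + T) (C(T) = (T + (-2*T - 1))*(210 + T) = (T + (-1 - 2*T))*(210 + T) = (-1 - T)*(210 + T))
a - C(-21) = -4023/122 - (-210 - 1*(-21)**2 - 211*(-21)) = -4023/122 - (-210 - 1*441 + 4431) = -4023/122 - (-210 - 441 + 4431) = -4023/122 - 1*3780 = -4023/122 - 3780 = -465183/122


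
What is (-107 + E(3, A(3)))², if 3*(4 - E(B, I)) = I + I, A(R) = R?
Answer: 11025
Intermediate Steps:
E(B, I) = 4 - 2*I/3 (E(B, I) = 4 - (I + I)/3 = 4 - 2*I/3)
(-107 + E(3, A(3)))² = (-107 + (4 - ⅔*3))² = (-107 + (4 - 2))² = (-107 + 2)² = (-105)² = 11025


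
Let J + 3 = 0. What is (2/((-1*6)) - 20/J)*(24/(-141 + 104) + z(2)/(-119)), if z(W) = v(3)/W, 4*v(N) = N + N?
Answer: -73055/17612 ≈ -4.1480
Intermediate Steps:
v(N) = N/2 (v(N) = (N + N)/4 = (2*N)/4 = N/2)
J = -3 (J = -3 + 0 = -3)
z(W) = 3/(2*W) (z(W) = ((1/2)*3)/W = 3/(2*W))
(2/((-1*6)) - 20/J)*(24/(-141 + 104) + z(2)/(-119)) = (2/((-1*6)) - 20/(-3))*(24/(-141 + 104) + ((3/2)/2)/(-119)) = (2/(-6) - 20*(-1/3))*(24/(-37) + ((3/2)*(1/2))*(-1/119)) = (2*(-1/6) + 20/3)*(24*(-1/37) + (3/4)*(-1/119)) = (-1/3 + 20/3)*(-24/37 - 3/476) = (19/3)*(-11535/17612) = -73055/17612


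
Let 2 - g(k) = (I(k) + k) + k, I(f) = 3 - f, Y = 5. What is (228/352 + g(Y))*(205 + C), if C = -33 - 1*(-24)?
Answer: -23079/22 ≈ -1049.0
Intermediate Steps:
C = -9 (C = -33 + 24 = -9)
g(k) = -1 - k (g(k) = 2 - (((3 - k) + k) + k) = 2 - (3 + k) = 2 + (-3 - k) = -1 - k)
(228/352 + g(Y))*(205 + C) = (228/352 + (-1 - 1*5))*(205 - 9) = (228*(1/352) + (-1 - 5))*196 = (57/88 - 6)*196 = -471/88*196 = -23079/22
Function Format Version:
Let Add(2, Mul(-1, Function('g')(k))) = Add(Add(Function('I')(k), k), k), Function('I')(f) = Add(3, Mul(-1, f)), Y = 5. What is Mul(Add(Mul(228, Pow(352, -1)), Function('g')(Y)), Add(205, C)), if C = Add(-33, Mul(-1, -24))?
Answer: Rational(-23079, 22) ≈ -1049.0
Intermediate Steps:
C = -9 (C = Add(-33, 24) = -9)
Function('g')(k) = Add(-1, Mul(-1, k)) (Function('g')(k) = Add(2, Mul(-1, Add(Add(Add(3, Mul(-1, k)), k), k))) = Add(2, Mul(-1, Add(3, k))) = Add(2, Add(-3, Mul(-1, k))) = Add(-1, Mul(-1, k)))
Mul(Add(Mul(228, Pow(352, -1)), Function('g')(Y)), Add(205, C)) = Mul(Add(Mul(228, Pow(352, -1)), Add(-1, Mul(-1, 5))), Add(205, -9)) = Mul(Add(Mul(228, Rational(1, 352)), Add(-1, -5)), 196) = Mul(Add(Rational(57, 88), -6), 196) = Mul(Rational(-471, 88), 196) = Rational(-23079, 22)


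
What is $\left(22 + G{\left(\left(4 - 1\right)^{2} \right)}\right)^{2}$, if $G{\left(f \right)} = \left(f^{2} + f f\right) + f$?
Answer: $37249$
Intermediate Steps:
$G{\left(f \right)} = f + 2 f^{2}$ ($G{\left(f \right)} = \left(f^{2} + f^{2}\right) + f = 2 f^{2} + f = f + 2 f^{2}$)
$\left(22 + G{\left(\left(4 - 1\right)^{2} \right)}\right)^{2} = \left(22 + \left(4 - 1\right)^{2} \left(1 + 2 \left(4 - 1\right)^{2}\right)\right)^{2} = \left(22 + 3^{2} \left(1 + 2 \cdot 3^{2}\right)\right)^{2} = \left(22 + 9 \left(1 + 2 \cdot 9\right)\right)^{2} = \left(22 + 9 \left(1 + 18\right)\right)^{2} = \left(22 + 9 \cdot 19\right)^{2} = \left(22 + 171\right)^{2} = 193^{2} = 37249$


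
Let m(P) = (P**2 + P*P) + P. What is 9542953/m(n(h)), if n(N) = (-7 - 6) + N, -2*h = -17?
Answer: 9542953/36 ≈ 2.6508e+5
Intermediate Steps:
h = 17/2 (h = -1/2*(-17) = 17/2 ≈ 8.5000)
n(N) = -13 + N
m(P) = P + 2*P**2 (m(P) = (P**2 + P**2) + P = 2*P**2 + P = P + 2*P**2)
9542953/m(n(h)) = 9542953/(((-13 + 17/2)*(1 + 2*(-13 + 17/2)))) = 9542953/((-9*(1 + 2*(-9/2))/2)) = 9542953/((-9*(1 - 9)/2)) = 9542953/((-9/2*(-8))) = 9542953/36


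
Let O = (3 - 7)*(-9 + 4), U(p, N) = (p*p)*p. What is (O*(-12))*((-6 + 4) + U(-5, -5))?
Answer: 30480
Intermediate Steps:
U(p, N) = p³ (U(p, N) = p²*p = p³)
O = 20 (O = -4*(-5) = 20)
(O*(-12))*((-6 + 4) + U(-5, -5)) = (20*(-12))*((-6 + 4) + (-5)³) = -240*(-2 - 125) = -240*(-127) = 30480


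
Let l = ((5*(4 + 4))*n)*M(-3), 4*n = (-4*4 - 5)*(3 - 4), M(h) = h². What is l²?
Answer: 3572100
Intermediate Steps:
n = 21/4 (n = ((-4*4 - 5)*(3 - 4))/4 = ((-16 - 5)*(-1))/4 = (-21*(-1))/4 = (¼)*21 = 21/4 ≈ 5.2500)
l = 1890 (l = ((5*(4 + 4))*(21/4))*(-3)² = ((5*8)*(21/4))*9 = (40*(21/4))*9 = 210*9 = 1890)
l² = 1890² = 3572100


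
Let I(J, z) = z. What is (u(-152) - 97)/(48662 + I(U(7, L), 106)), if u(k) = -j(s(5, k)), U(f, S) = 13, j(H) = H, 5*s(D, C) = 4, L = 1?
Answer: -163/81280 ≈ -0.0020054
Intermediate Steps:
s(D, C) = 4/5 (s(D, C) = (1/5)*4 = 4/5)
u(k) = -4/5 (u(k) = -1*4/5 = -4/5)
(u(-152) - 97)/(48662 + I(U(7, L), 106)) = (-4/5 - 97)/(48662 + 106) = -489/5/48768 = -489/5*1/48768 = -163/81280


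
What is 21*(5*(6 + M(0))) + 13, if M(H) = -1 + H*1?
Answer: 538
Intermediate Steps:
M(H) = -1 + H
21*(5*(6 + M(0))) + 13 = 21*(5*(6 + (-1 + 0))) + 13 = 21*(5*(6 - 1)) + 13 = 21*(5*5) + 13 = 21*25 + 13 = 525 + 13 = 538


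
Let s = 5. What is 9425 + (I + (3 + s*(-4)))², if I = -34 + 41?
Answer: 9525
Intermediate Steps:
I = 7
9425 + (I + (3 + s*(-4)))² = 9425 + (7 + (3 + 5*(-4)))² = 9425 + (7 + (3 - 20))² = 9425 + (7 - 17)² = 9425 + (-10)² = 9425 + 100 = 9525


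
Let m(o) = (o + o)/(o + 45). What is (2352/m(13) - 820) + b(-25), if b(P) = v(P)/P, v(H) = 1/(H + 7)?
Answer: 25896613/5850 ≈ 4426.8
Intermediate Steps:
v(H) = 1/(7 + H)
m(o) = 2*o/(45 + o) (m(o) = (2*o)/(45 + o) = 2*o/(45 + o))
b(P) = 1/(P*(7 + P)) (b(P) = 1/((7 + P)*P) = 1/(P*(7 + P)))
(2352/m(13) - 820) + b(-25) = (2352/((2*13/(45 + 13))) - 820) + 1/((-25)*(7 - 25)) = (2352/((2*13/58)) - 820) - 1/25/(-18) = (2352/((2*13*(1/58))) - 820) - 1/25*(-1/18) = (2352/(13/29) - 820) + 1/450 = (2352*(29/13) - 820) + 1/450 = (68208/13 - 820) + 1/450 = 57548/13 + 1/450 = 25896613/5850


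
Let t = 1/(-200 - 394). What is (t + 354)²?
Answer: 44215575625/352836 ≈ 1.2531e+5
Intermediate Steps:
t = -1/594 (t = 1/(-594) = -1/594 ≈ -0.0016835)
(t + 354)² = (-1/594 + 354)² = (210275/594)² = 44215575625/352836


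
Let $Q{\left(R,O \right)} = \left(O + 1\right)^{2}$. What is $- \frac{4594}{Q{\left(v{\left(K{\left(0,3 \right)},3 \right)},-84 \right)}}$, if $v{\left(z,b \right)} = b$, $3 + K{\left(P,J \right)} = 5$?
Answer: $- \frac{4594}{6889} \approx -0.66686$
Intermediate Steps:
$K{\left(P,J \right)} = 2$ ($K{\left(P,J \right)} = -3 + 5 = 2$)
$Q{\left(R,O \right)} = \left(1 + O\right)^{2}$
$- \frac{4594}{Q{\left(v{\left(K{\left(0,3 \right)},3 \right)},-84 \right)}} = - \frac{4594}{\left(1 - 84\right)^{2}} = - \frac{4594}{\left(-83\right)^{2}} = - \frac{4594}{6889}$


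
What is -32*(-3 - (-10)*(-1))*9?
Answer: 3744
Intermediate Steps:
-32*(-3 - (-10)*(-1))*9 = -32*(-3 - 5*2)*9 = -32*(-3 - 10)*9 = -32*(-13)*9 = 416*9 = 3744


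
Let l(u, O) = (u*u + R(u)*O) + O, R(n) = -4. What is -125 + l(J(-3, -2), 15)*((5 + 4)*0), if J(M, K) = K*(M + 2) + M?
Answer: -125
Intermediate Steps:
J(M, K) = M + K*(2 + M) (J(M, K) = K*(2 + M) + M = M + K*(2 + M))
l(u, O) = u² - 3*O (l(u, O) = (u*u - 4*O) + O = (u² - 4*O) + O = u² - 3*O)
-125 + l(J(-3, -2), 15)*((5 + 4)*0) = -125 + ((-3 + 2*(-2) - 2*(-3))² - 3*15)*((5 + 4)*0) = -125 + ((-3 - 4 + 6)² - 45)*(9*0) = -125 + ((-1)² - 45)*0 = -125 + (1 - 45)*0 = -125 - 44*0 = -125 + 0 = -125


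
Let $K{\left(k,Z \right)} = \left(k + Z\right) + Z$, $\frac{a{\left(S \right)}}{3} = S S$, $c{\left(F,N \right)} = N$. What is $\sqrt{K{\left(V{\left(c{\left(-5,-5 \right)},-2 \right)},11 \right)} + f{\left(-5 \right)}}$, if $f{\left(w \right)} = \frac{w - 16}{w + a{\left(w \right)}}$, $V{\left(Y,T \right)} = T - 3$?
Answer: $\frac{\sqrt{1670}}{10} \approx 4.0866$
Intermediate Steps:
$a{\left(S \right)} = 3 S^{2}$ ($a{\left(S \right)} = 3 S S = 3 S^{2}$)
$V{\left(Y,T \right)} = -3 + T$
$f{\left(w \right)} = \frac{-16 + w}{w + 3 w^{2}}$ ($f{\left(w \right)} = \frac{w - 16}{w + 3 w^{2}} = \frac{-16 + w}{w + 3 w^{2}}$)
$K{\left(k,Z \right)} = k + 2 Z$ ($K{\left(k,Z \right)} = \left(Z + k\right) + Z = k + 2 Z$)
$\sqrt{K{\left(V{\left(c{\left(-5,-5 \right)},-2 \right)},11 \right)} + f{\left(-5 \right)}} = \sqrt{\left(\left(-3 - 2\right) + 2 \cdot 11\right) + \frac{-16 - 5}{\left(-5\right) \left(1 + 3 \left(-5\right)\right)}} = \sqrt{\left(-5 + 22\right) - \frac{1}{5} \frac{1}{1 - 15} \left(-21\right)} = \sqrt{17 - \frac{1}{5} \frac{1}{-14} \left(-21\right)} = \sqrt{17 - \left(- \frac{1}{70}\right) \left(-21\right)} = \sqrt{17 - \frac{3}{10}} = \sqrt{\frac{167}{10}} = \frac{\sqrt{1670}}{10}$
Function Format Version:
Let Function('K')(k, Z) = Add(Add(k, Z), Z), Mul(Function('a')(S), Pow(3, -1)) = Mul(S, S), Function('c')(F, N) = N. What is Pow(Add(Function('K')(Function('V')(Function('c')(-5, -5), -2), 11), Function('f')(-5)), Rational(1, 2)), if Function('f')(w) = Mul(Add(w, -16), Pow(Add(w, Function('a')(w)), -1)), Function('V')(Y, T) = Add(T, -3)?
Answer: Mul(Rational(1, 10), Pow(1670, Rational(1, 2))) ≈ 4.0866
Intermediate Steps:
Function('a')(S) = Mul(3, Pow(S, 2)) (Function('a')(S) = Mul(3, Mul(S, S)) = Mul(3, Pow(S, 2)))
Function('V')(Y, T) = Add(-3, T)
Function('f')(w) = Mul(Pow(Add(w, Mul(3, Pow(w, 2))), -1), Add(-16, w)) (Function('f')(w) = Mul(Add(w, -16), Pow(Add(w, Mul(3, Pow(w, 2))), -1)) = Mul(Add(-16, w), Pow(Add(w, Mul(3, Pow(w, 2))), -1)) = Mul(Pow(Add(w, Mul(3, Pow(w, 2))), -1), Add(-16, w)))
Function('K')(k, Z) = Add(k, Mul(2, Z)) (Function('K')(k, Z) = Add(Add(Z, k), Z) = Add(k, Mul(2, Z)))
Pow(Add(Function('K')(Function('V')(Function('c')(-5, -5), -2), 11), Function('f')(-5)), Rational(1, 2)) = Pow(Add(Add(Add(-3, -2), Mul(2, 11)), Mul(Pow(-5, -1), Pow(Add(1, Mul(3, -5)), -1), Add(-16, -5))), Rational(1, 2)) = Pow(Add(Add(-5, 22), Mul(Rational(-1, 5), Pow(Add(1, -15), -1), -21)), Rational(1, 2)) = Pow(Add(17, Mul(Rational(-1, 5), Pow(-14, -1), -21)), Rational(1, 2)) = Pow(Add(17, Mul(Rational(-1, 5), Rational(-1, 14), -21)), Rational(1, 2)) = Pow(Add(17, Rational(-3, 10)), Rational(1, 2)) = Pow(Rational(167, 10), Rational(1, 2)) = Mul(Rational(1, 10), Pow(1670, Rational(1, 2)))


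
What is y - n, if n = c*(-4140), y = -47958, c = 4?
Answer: -31398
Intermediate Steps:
n = -16560 (n = 4*(-4140) = -16560)
y - n = -47958 - 1*(-16560) = -47958 + 16560 = -31398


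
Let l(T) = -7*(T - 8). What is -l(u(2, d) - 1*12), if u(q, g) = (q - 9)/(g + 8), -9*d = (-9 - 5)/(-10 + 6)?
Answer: -20062/137 ≈ -146.44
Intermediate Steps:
d = -7/18 (d = -(-9 - 5)/(9*(-10 + 6)) = -(-14)/(9*(-4)) = -(-14)*(-1)/(9*4) = -⅑*7/2 = -7/18 ≈ -0.38889)
u(q, g) = (-9 + q)/(8 + g)
l(T) = 56 - 7*T (l(T) = -7*(-8 + T) = 56 - 7*T)
-l(u(2, d) - 1*12) = -(56 - 7*((-9 + 2)/(8 - 7/18) - 1*12)) = -(56 - 7*(-7/(137/18) - 12)) = -(56 - 7*((18/137)*(-7) - 12)) = -(56 - 7*(-126/137 - 12)) = -(56 - 7*(-1770/137)) = -(56 + 12390/137) = -1*20062/137 = -20062/137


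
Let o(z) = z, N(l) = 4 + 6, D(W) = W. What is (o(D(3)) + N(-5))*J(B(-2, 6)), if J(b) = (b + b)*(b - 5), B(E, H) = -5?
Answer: 1300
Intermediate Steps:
N(l) = 10
J(b) = 2*b*(-5 + b) (J(b) = (2*b)*(-5 + b) = 2*b*(-5 + b))
(o(D(3)) + N(-5))*J(B(-2, 6)) = (3 + 10)*(2*(-5)*(-5 - 5)) = 13*(2*(-5)*(-10)) = 13*100 = 1300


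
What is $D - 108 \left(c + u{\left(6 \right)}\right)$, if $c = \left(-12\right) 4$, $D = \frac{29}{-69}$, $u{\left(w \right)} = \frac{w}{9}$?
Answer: $\frac{352699}{69} \approx 5111.6$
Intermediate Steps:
$u{\left(w \right)} = \frac{w}{9}$ ($u{\left(w \right)} = w \frac{1}{9} = \frac{w}{9}$)
$D = - \frac{29}{69}$ ($D = 29 \left(- \frac{1}{69}\right) = - \frac{29}{69} \approx -0.42029$)
$c = -48$
$D - 108 \left(c + u{\left(6 \right)}\right) = - \frac{29}{69} - 108 \left(-48 + \frac{1}{9} \cdot 6\right) = - \frac{29}{69} - 108 \left(-48 + \frac{2}{3}\right) = - \frac{29}{69} - -5112 = - \frac{29}{69} + 5112 = \frac{352699}{69}$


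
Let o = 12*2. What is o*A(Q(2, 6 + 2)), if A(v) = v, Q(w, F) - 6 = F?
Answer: 336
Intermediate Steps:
Q(w, F) = 6 + F
o = 24
o*A(Q(2, 6 + 2)) = 24*(6 + (6 + 2)) = 24*(6 + 8) = 24*14 = 336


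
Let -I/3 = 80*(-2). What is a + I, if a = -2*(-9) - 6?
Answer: 492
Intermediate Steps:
I = 480 (I = -240*(-2) = -3*(-160) = 480)
a = 12 (a = 18 - 6 = 12)
a + I = 12 + 480 = 492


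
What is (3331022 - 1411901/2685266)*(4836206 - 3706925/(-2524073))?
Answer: 3765074570307770052887097/233717496842 ≈ 1.6110e+13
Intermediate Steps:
(3331022 - 1411901/2685266)*(4836206 - 3706925/(-2524073)) = (3331022 - 1411901*1/2685266)*(4836206 - 3706925*(-1/2524073)) = (3331022 - 1411901/2685266)*(4836206 + 127825/87037) = (8944678709951/2685266)*(420928989447/87037) = 3765074570307770052887097/233717496842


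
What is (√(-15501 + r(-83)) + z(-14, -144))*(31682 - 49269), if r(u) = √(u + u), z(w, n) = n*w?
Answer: -35455392 - 17587*√(-15501 + I*√166) ≈ -3.5456e+7 - 2.1896e+6*I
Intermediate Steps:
r(u) = √2*√u (r(u) = √(2*u) = √2*√u)
(√(-15501 + r(-83)) + z(-14, -144))*(31682 - 49269) = (√(-15501 + √2*√(-83)) - 144*(-14))*(31682 - 49269) = (√(-15501 + √2*(I*√83)) + 2016)*(-17587) = (√(-15501 + I*√166) + 2016)*(-17587) = (2016 + √(-15501 + I*√166))*(-17587) = -35455392 - 17587*√(-15501 + I*√166)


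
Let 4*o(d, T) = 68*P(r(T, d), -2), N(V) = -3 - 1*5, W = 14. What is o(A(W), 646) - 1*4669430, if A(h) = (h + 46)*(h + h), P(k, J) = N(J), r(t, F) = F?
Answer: -4669566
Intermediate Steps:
N(V) = -8 (N(V) = -3 - 5 = -8)
P(k, J) = -8
A(h) = 2*h*(46 + h) (A(h) = (46 + h)*(2*h) = 2*h*(46 + h))
o(d, T) = -136 (o(d, T) = (68*(-8))/4 = (¼)*(-544) = -136)
o(A(W), 646) - 1*4669430 = -136 - 1*4669430 = -136 - 4669430 = -4669566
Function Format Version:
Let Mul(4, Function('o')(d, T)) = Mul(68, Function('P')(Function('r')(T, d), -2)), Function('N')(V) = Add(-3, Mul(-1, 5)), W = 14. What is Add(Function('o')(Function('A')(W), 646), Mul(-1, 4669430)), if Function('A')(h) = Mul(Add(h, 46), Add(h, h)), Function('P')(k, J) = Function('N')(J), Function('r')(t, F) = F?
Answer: -4669566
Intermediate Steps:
Function('N')(V) = -8 (Function('N')(V) = Add(-3, -5) = -8)
Function('P')(k, J) = -8
Function('A')(h) = Mul(2, h, Add(46, h)) (Function('A')(h) = Mul(Add(46, h), Mul(2, h)) = Mul(2, h, Add(46, h)))
Function('o')(d, T) = -136 (Function('o')(d, T) = Mul(Rational(1, 4), Mul(68, -8)) = Mul(Rational(1, 4), -544) = -136)
Add(Function('o')(Function('A')(W), 646), Mul(-1, 4669430)) = Add(-136, Mul(-1, 4669430)) = Add(-136, -4669430) = -4669566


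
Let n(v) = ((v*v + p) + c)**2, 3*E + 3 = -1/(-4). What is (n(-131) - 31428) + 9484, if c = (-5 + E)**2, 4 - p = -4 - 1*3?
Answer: 6139082409697/20736 ≈ 2.9606e+8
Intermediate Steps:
E = -11/12 (E = -1 + (-1/(-4))/3 = -1 + (-1*(-1/4))/3 = -1 + (1/3)*(1/4) = -1 + 1/12 = -11/12 ≈ -0.91667)
p = 11 (p = 4 - (-4 - 1*3) = 4 - (-4 - 3) = 4 - 1*(-7) = 4 + 7 = 11)
c = 5041/144 (c = (-5 - 11/12)**2 = (-71/12)**2 = 5041/144 ≈ 35.007)
n(v) = (6625/144 + v**2)**2 (n(v) = ((v*v + 11) + 5041/144)**2 = ((v**2 + 11) + 5041/144)**2 = ((11 + v**2) + 5041/144)**2 = (6625/144 + v**2)**2)
(n(-131) - 31428) + 9484 = ((6625 + 144*(-131)**2)**2/20736 - 31428) + 9484 = ((6625 + 144*17161)**2/20736 - 31428) + 9484 = ((6625 + 2471184)**2/20736 - 31428) + 9484 = ((1/20736)*2477809**2 - 31428) + 9484 = ((1/20736)*6139537440481 - 31428) + 9484 = (6139537440481/20736 - 31428) + 9484 = 6138885749473/20736 + 9484 = 6139082409697/20736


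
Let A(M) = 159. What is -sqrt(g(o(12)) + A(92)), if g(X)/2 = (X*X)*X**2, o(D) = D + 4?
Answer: -sqrt(131231) ≈ -362.26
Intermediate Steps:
o(D) = 4 + D
g(X) = 2*X**4 (g(X) = 2*((X*X)*X**2) = 2*(X**2*X**2) = 2*X**4)
-sqrt(g(o(12)) + A(92)) = -sqrt(2*(4 + 12)**4 + 159) = -sqrt(2*16**4 + 159) = -sqrt(2*65536 + 159) = -sqrt(131072 + 159) = -sqrt(131231)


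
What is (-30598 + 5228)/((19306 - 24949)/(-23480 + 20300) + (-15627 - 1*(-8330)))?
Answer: 26892200/7732939 ≈ 3.4776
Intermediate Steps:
(-30598 + 5228)/((19306 - 24949)/(-23480 + 20300) + (-15627 - 1*(-8330))) = -25370/(-5643/(-3180) + (-15627 + 8330)) = -25370/(-5643*(-1/3180) - 7297) = -25370/(1881/1060 - 7297) = -25370/(-7732939/1060) = -25370*(-1060/7732939) = 26892200/7732939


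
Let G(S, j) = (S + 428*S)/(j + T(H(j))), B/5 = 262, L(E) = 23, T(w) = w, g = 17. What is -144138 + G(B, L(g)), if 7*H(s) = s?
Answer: -11293731/92 ≈ -1.2276e+5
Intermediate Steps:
H(s) = s/7
B = 1310 (B = 5*262 = 1310)
G(S, j) = 3003*S/(8*j) (G(S, j) = (S + 428*S)/(j + j/7) = (429*S)/((8*j/7)) = (429*S)*(7/(8*j)) = 3003*S/(8*j))
-144138 + G(B, L(g)) = -144138 + (3003/8)*1310/23 = -144138 + (3003/8)*1310*(1/23) = -144138 + 1966965/92 = -11293731/92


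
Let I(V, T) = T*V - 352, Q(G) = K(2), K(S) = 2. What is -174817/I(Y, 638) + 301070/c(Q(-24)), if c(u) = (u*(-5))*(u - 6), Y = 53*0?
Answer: 2824233/352 ≈ 8023.4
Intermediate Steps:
Q(G) = 2
Y = 0
I(V, T) = -352 + T*V
c(u) = -5*u*(-6 + u) (c(u) = (-5*u)*(-6 + u) = -5*u*(-6 + u))
-174817/I(Y, 638) + 301070/c(Q(-24)) = -174817/(-352 + 638*0) + 301070/((5*2*(6 - 1*2))) = -174817/(-352 + 0) + 301070/((5*2*(6 - 2))) = -174817/(-352) + 301070/((5*2*4)) = -174817*(-1/352) + 301070/40 = 174817/352 + 301070*(1/40) = 174817/352 + 30107/4 = 2824233/352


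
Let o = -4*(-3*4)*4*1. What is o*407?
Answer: 78144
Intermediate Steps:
o = 192 (o = -(-48)*4*1 = -4*(-48)*1 = 192*1 = 192)
o*407 = 192*407 = 78144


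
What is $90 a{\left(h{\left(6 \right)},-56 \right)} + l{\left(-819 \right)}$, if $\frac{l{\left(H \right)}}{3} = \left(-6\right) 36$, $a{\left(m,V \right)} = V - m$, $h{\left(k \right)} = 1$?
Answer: $-5778$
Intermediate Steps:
$l{\left(H \right)} = -648$ ($l{\left(H \right)} = 3 \left(\left(-6\right) 36\right) = 3 \left(-216\right) = -648$)
$90 a{\left(h{\left(6 \right)},-56 \right)} + l{\left(-819 \right)} = 90 \left(-56 - 1\right) - 648 = 90 \left(-57\right) - 648 = -5130 - 648 = -5778$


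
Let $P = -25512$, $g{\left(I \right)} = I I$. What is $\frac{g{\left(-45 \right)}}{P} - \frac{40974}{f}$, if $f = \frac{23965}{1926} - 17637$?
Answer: $\frac{648188212221}{288667404088} \approx 2.2454$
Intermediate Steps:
$g{\left(I \right)} = I^{2}$
$f = - \frac{33944897}{1926}$ ($f = 23965 \cdot \frac{1}{1926} - 17637 = \frac{23965}{1926} - 17637 = - \frac{33944897}{1926} \approx -17625.0$)
$\frac{g{\left(-45 \right)}}{P} - \frac{40974}{f} = \frac{\left(-45\right)^{2}}{-25512} - \frac{40974}{- \frac{33944897}{1926}} = 2025 \left(- \frac{1}{25512}\right) - - \frac{78915924}{33944897} = - \frac{675}{8504} + \frac{78915924}{33944897} = \frac{648188212221}{288667404088}$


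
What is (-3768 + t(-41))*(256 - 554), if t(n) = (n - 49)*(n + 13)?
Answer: 371904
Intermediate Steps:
t(n) = (-49 + n)*(13 + n)
(-3768 + t(-41))*(256 - 554) = (-3768 + (-637 + (-41)² - 36*(-41)))*(256 - 554) = (-3768 + (-637 + 1681 + 1476))*(-298) = (-3768 + 2520)*(-298) = -1248*(-298) = 371904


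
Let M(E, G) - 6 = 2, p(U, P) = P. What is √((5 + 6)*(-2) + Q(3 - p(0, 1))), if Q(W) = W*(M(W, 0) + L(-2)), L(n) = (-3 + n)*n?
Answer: √14 ≈ 3.7417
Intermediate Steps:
M(E, G) = 8 (M(E, G) = 6 + 2 = 8)
L(n) = n*(-3 + n)
Q(W) = 18*W (Q(W) = W*(8 - 2*(-3 - 2)) = W*(8 - 2*(-5)) = W*(8 + 10) = W*18 = 18*W)
√((5 + 6)*(-2) + Q(3 - p(0, 1))) = √((5 + 6)*(-2) + 18*(3 - 1*1)) = √(11*(-2) + 18*(3 - 1)) = √(-22 + 18*2) = √(-22 + 36) = √14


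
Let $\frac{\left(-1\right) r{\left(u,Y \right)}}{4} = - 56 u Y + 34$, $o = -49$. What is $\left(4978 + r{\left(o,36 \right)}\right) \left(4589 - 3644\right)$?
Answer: $-368827830$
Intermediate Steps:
$r{\left(u,Y \right)} = -136 + 224 Y u$ ($r{\left(u,Y \right)} = - 4 \left(- 56 u Y + 34\right) = - 4 \left(- 56 Y u + 34\right) = - 4 \left(34 - 56 Y u\right) = -136 + 224 Y u$)
$\left(4978 + r{\left(o,36 \right)}\right) \left(4589 - 3644\right) = \left(4978 + \left(-136 + 224 \cdot 36 \left(-49\right)\right)\right) \left(4589 - 3644\right) = \left(4978 - 395272\right) 945 = \left(-390294\right) 945 = -368827830$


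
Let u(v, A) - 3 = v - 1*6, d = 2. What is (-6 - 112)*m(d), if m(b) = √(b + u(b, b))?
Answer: -118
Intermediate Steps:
u(v, A) = -3 + v (u(v, A) = 3 + (v - 1*6) = 3 + (v - 6) = 3 + (-6 + v) = -3 + v)
m(b) = √(-3 + 2*b) (m(b) = √(b + (-3 + b)) = √(-3 + 2*b))
(-6 - 112)*m(d) = (-6 - 112)*√(-3 + 2*2) = -118*√(-3 + 4) = -118*√1 = -118*1 = -118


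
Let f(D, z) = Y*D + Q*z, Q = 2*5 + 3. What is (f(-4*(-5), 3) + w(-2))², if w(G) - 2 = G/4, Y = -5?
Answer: 14161/4 ≈ 3540.3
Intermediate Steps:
Q = 13 (Q = 10 + 3 = 13)
f(D, z) = -5*D + 13*z
w(G) = 2 + G/4
(f(-4*(-5), 3) + w(-2))² = ((-(-20)*(-5) + 13*3) + (2 + (¼)*(-2)))² = ((-5*20 + 39) + (2 - ½))² = ((-100 + 39) + 3/2)² = (-61 + 3/2)² = (-119/2)² = 14161/4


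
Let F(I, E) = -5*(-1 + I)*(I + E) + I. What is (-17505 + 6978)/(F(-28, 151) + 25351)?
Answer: -3509/14386 ≈ -0.24392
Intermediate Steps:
F(I, E) = I - 5*(-1 + I)*(E + I) (F(I, E) = -5*(-1 + I)*(E + I) + I = I - 5*(-1 + I)*(E + I))
(-17505 + 6978)/(F(-28, 151) + 25351) = (-17505 + 6978)/((-5*(-28)² + 5*151 + 6*(-28) - 5*151*(-28)) + 25351) = -10527/((-5*784 + 755 - 168 + 21140) + 25351) = -10527/((-3920 + 755 - 168 + 21140) + 25351) = -10527/(17807 + 25351) = -10527/43158 = -10527*1/43158 = -3509/14386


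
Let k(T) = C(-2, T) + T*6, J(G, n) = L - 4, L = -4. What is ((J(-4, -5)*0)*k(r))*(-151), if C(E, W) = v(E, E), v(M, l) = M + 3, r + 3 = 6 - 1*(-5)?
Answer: 0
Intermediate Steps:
r = 8 (r = -3 + (6 - 1*(-5)) = -3 + (6 + 5) = -3 + 11 = 8)
v(M, l) = 3 + M
C(E, W) = 3 + E
J(G, n) = -8 (J(G, n) = -4 - 4 = -8)
k(T) = 1 + 6*T (k(T) = (3 - 2) + T*6 = 1 + 6*T)
((J(-4, -5)*0)*k(r))*(-151) = ((-8*0)*(1 + 6*8))*(-151) = (0*(1 + 48))*(-151) = (0*49)*(-151) = 0*(-151) = 0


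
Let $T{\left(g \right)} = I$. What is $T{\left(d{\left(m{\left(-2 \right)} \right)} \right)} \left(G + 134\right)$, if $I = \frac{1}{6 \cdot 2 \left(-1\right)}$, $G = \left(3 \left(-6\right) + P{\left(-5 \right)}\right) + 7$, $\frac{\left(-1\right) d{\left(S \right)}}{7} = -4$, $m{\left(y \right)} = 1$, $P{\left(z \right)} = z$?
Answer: $- \frac{59}{6} \approx -9.8333$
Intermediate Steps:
$d{\left(S \right)} = 28$ ($d{\left(S \right)} = \left(-7\right) \left(-4\right) = 28$)
$G = -16$ ($G = \left(3 \left(-6\right) - 5\right) + 7 = \left(-18 - 5\right) + 7 = -23 + 7 = -16$)
$I = - \frac{1}{12}$ ($I = \frac{1}{12 \left(-1\right)} = \frac{1}{-12} = - \frac{1}{12} \approx -0.083333$)
$T{\left(g \right)} = - \frac{1}{12}$
$T{\left(d{\left(m{\left(-2 \right)} \right)} \right)} \left(G + 134\right) = - \frac{-16 + 134}{12} = \left(- \frac{1}{12}\right) 118 = - \frac{59}{6}$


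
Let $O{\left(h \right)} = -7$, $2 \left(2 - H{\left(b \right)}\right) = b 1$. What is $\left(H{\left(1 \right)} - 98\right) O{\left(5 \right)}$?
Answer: $\frac{1351}{2} \approx 675.5$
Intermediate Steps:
$H{\left(b \right)} = 2 - \frac{b}{2}$ ($H{\left(b \right)} = 2 - \frac{b 1}{2} = 2 - \frac{b}{2}$)
$\left(H{\left(1 \right)} - 98\right) O{\left(5 \right)} = \left(\left(2 - \frac{1}{2}\right) - 98\right) \left(-7\right) = \left(\frac{3}{2} - 98\right) \left(-7\right) = \left(- \frac{193}{2}\right) \left(-7\right) = \frac{1351}{2}$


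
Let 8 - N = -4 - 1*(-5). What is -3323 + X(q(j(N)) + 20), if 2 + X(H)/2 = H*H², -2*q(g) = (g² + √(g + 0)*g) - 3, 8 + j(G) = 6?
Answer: 45075/4 + 4555*I*√2/2 ≈ 11269.0 + 3220.9*I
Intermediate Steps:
N = 7 (N = 8 - (-4 - 1*(-5)) = 8 - (-4 + 5) = 8 - 1*1 = 8 - 1 = 7)
j(G) = -2 (j(G) = -8 + 6 = -2)
q(g) = 3/2 - g²/2 - g^(3/2)/2 (q(g) = -((g² + √(g + 0)*g) - 3)/2 = -((g² + √g*g) - 3)/2 = -((g² + g^(3/2)) - 3)/2 = -(-3 + g² + g^(3/2))/2 = 3/2 - g²/2 - g^(3/2)/2)
X(H) = -4 + 2*H³ (X(H) = -4 + 2*(H*H²) = -4 + 2*H³)
-3323 + X(q(j(N)) + 20) = -3323 + (-4 + 2*((3/2 - ½*(-2)² - (-1)*I*√2) + 20)³) = -3323 + (-4 + 2*((3/2 - ½*4 - (-1)*I*√2) + 20)³) = -3323 + (-4 + 2*((3/2 - 2 + I*√2) + 20)³) = -3323 + (-4 + 2*((-½ + I*√2) + 20)³) = -3323 + (-4 + 2*(39/2 + I*√2)³) = -3327 + 2*(39/2 + I*√2)³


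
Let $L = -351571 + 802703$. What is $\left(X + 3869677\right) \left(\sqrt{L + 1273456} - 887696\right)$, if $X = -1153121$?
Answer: $-2411475894976 + 5433112 \sqrt{431147} \approx -2.4079 \cdot 10^{12}$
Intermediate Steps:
$L = 451132$
$\left(X + 3869677\right) \left(\sqrt{L + 1273456} - 887696\right) = \left(-1153121 + 3869677\right) \left(\sqrt{451132 + 1273456} - 887696\right) = 2716556 \left(\sqrt{1724588} - 887696\right) = 2716556 \left(2 \sqrt{431147} - 887696\right) = 2716556 \left(-887696 + 2 \sqrt{431147}\right) = -2411475894976 + 5433112 \sqrt{431147}$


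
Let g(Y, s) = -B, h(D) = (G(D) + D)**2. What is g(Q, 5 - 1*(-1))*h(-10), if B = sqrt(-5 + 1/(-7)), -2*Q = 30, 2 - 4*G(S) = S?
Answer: -42*I*sqrt(7) ≈ -111.12*I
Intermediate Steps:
G(S) = 1/2 - S/4
Q = -15 (Q = -1/2*30 = -15)
h(D) = (1/2 + 3*D/4)**2 (h(D) = ((1/2 - D/4) + D)**2 = (1/2 + 3*D/4)**2)
B = 6*I*sqrt(7)/7 (B = sqrt(-5 - 1/7) = sqrt(-36/7) = 6*I*sqrt(7)/7 ≈ 2.2678*I)
g(Y, s) = -6*I*sqrt(7)/7
g(Q, 5 - 1*(-1))*h(-10) = (-6*I*sqrt(7)/7)*((2 + 3*(-10))**2/16) = (-6*I*sqrt(7)/7)*((2 - 30)**2/16) = (-6*I*sqrt(7)/7)*((1/16)*(-28)**2) = (-6*I*sqrt(7)/7)*((1/16)*784) = -6*I*sqrt(7)/7*49 = -42*I*sqrt(7)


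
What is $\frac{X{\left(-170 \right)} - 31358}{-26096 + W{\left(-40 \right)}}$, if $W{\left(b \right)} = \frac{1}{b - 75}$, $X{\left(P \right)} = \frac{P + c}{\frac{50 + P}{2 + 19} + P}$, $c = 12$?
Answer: $\frac{443546191}{369128043} \approx 1.2016$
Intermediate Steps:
$X{\left(P \right)} = \frac{12 + P}{\frac{50}{21} + \frac{22 P}{21}}$ ($X{\left(P \right)} = \frac{P + 12}{\frac{50 + P}{2 + 19} + P} = \frac{12 + P}{\frac{50 + P}{21} + P} = \frac{12 + P}{\left(50 + P\right) \frac{1}{21} + P} = \frac{12 + P}{\left(\frac{50}{21} + \frac{P}{21}\right) + P} = \frac{12 + P}{\frac{50}{21} + \frac{22 P}{21}}$)
$W{\left(b \right)} = \frac{1}{-75 + b}$
$\frac{X{\left(-170 \right)} - 31358}{-26096 + W{\left(-40 \right)}} = \frac{\frac{21 \left(12 - 170\right)}{2 \left(25 + 11 \left(-170\right)\right)} - 31358}{-26096 + \frac{1}{-75 - 40}} = \frac{\frac{21}{2} \frac{1}{25 - 1870} \left(-158\right) - 31358}{-26096 + \frac{1}{-115}} = \frac{\frac{21}{2} \frac{1}{-1845} \left(-158\right) - 31358}{-26096 - \frac{1}{115}} = \frac{\frac{21}{2} \left(- \frac{1}{1845}\right) \left(-158\right) - 31358}{- \frac{3001041}{115}} = \left(\frac{553}{615} - 31358\right) \left(- \frac{115}{3001041}\right) = \left(- \frac{19284617}{615}\right) \left(- \frac{115}{3001041}\right) = \frac{443546191}{369128043}$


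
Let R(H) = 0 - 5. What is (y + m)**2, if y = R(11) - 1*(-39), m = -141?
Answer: 11449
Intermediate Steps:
R(H) = -5
y = 34 (y = -5 - 1*(-39) = -5 + 39 = 34)
(y + m)**2 = (34 - 141)**2 = (-107)**2 = 11449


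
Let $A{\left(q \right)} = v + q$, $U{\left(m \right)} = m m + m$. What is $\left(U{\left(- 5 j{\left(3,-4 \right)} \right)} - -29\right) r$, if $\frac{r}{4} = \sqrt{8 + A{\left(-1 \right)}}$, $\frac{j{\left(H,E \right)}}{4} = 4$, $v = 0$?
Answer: $25396 \sqrt{7} \approx 67192.0$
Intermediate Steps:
$j{\left(H,E \right)} = 16$ ($j{\left(H,E \right)} = 4 \cdot 4 = 16$)
$U{\left(m \right)} = m + m^{2}$ ($U{\left(m \right)} = m^{2} + m = m + m^{2}$)
$A{\left(q \right)} = q$ ($A{\left(q \right)} = 0 + q = q$)
$r = 4 \sqrt{7}$ ($r = 4 \sqrt{8 - 1} = 4 \sqrt{7} \approx 10.583$)
$\left(U{\left(- 5 j{\left(3,-4 \right)} \right)} - -29\right) r = \left(\left(-5\right) 16 \left(1 - 80\right) - -29\right) 4 \sqrt{7} = \left(- 80 \left(1 - 80\right) + 29\right) 4 \sqrt{7} = \left(\left(-80\right) \left(-79\right) + 29\right) 4 \sqrt{7} = \left(6320 + 29\right) 4 \sqrt{7} = 6349 \cdot 4 \sqrt{7} = 25396 \sqrt{7}$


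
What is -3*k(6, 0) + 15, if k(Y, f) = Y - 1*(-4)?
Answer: -15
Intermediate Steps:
k(Y, f) = 4 + Y (k(Y, f) = Y + 4 = 4 + Y)
-3*k(6, 0) + 15 = -3*(4 + 6) + 15 = -3*10 + 15 = -30 + 15 = -15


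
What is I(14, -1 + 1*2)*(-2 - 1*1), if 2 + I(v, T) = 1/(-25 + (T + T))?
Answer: 141/23 ≈ 6.1304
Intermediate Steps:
I(v, T) = -2 + 1/(-25 + 2*T) (I(v, T) = -2 + 1/(-25 + (T + T)) = -2 + 1/(-25 + 2*T))
I(14, -1 + 1*2)*(-2 - 1*1) = ((51 - 4*(-1 + 1*2))/(-25 + 2*(-1 + 1*2)))*(-2 - 1*1) = ((51 - 4*(-1 + 2))/(-25 + 2*(-1 + 2)))*(-2 - 1) = ((51 - 4*1)/(-25 + 2*1))*(-3) = ((51 - 4)/(-25 + 2))*(-3) = (47/(-23))*(-3) = -1/23*47*(-3) = -47/23*(-3) = 141/23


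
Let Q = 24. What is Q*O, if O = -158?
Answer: -3792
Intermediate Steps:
Q*O = 24*(-158) = -3792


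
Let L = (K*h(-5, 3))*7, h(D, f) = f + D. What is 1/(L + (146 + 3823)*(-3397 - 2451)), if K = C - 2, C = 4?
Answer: -1/23210740 ≈ -4.3084e-8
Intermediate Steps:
h(D, f) = D + f
K = 2 (K = 4 - 2 = 2)
L = -28 (L = (2*(-5 + 3))*7 = (2*(-2))*7 = -4*7 = -28)
1/(L + (146 + 3823)*(-3397 - 2451)) = 1/(-28 + (146 + 3823)*(-3397 - 2451)) = 1/(-28 + 3969*(-5848)) = 1/(-28 - 23210712) = 1/(-23210740) = -1/23210740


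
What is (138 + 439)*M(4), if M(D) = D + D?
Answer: 4616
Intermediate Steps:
M(D) = 2*D
(138 + 439)*M(4) = (138 + 439)*(2*4) = 577*8 = 4616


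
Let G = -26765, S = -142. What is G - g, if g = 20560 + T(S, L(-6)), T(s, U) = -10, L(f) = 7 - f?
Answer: -47315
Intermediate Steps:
g = 20550 (g = 20560 - 10 = 20550)
G - g = -26765 - 1*20550 = -26765 - 20550 = -47315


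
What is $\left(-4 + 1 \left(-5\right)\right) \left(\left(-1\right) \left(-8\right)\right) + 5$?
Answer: $-67$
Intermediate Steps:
$\left(-4 + 1 \left(-5\right)\right) \left(\left(-1\right) \left(-8\right)\right) + 5 = \left(-4 - 5\right) 8 + 5 = \left(-9\right) 8 + 5 = -72 + 5 = -67$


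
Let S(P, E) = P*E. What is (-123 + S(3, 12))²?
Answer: 7569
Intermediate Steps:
S(P, E) = E*P
(-123 + S(3, 12))² = (-123 + 12*3)² = (-123 + 36)² = (-87)² = 7569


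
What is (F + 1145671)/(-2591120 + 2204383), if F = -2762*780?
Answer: 1008689/386737 ≈ 2.6082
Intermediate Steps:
F = -2154360
(F + 1145671)/(-2591120 + 2204383) = (-2154360 + 1145671)/(-2591120 + 2204383) = -1008689/(-386737) = -1008689*(-1/386737) = 1008689/386737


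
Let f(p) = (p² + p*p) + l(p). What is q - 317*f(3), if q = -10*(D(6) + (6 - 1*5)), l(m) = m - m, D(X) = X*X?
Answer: -6076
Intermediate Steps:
D(X) = X²
l(m) = 0
q = -370 (q = -10*(6² + (6 - 1*5)) = -10*(36 + (6 - 5)) = -10*(36 + 1) = -10*37 = -370)
f(p) = 2*p² (f(p) = (p² + p*p) + 0 = (p² + p²) + 0 = 2*p² + 0 = 2*p²)
q - 317*f(3) = -370 - 634*3² = -370 - 634*9 = -370 - 317*18 = -370 - 5706 = -6076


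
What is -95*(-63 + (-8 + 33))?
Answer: 3610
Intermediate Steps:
-95*(-63 + (-8 + 33)) = -95*(-63 + 25) = -95*(-38) = 3610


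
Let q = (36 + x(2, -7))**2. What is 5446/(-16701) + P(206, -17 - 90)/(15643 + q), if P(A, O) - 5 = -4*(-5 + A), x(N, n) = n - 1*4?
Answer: -101939627/271691868 ≈ -0.37520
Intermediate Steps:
x(N, n) = -4 + n (x(N, n) = n - 4 = -4 + n)
q = 625 (q = (36 + (-4 - 7))**2 = (36 - 11)**2 = 25**2 = 625)
P(A, O) = 25 - 4*A (P(A, O) = 5 - 4*(-5 + A) = 5 + (20 - 4*A) = 25 - 4*A)
5446/(-16701) + P(206, -17 - 90)/(15643 + q) = 5446/(-16701) + (25 - 4*206)/(15643 + 625) = 5446*(-1/16701) + (25 - 824)/16268 = -5446/16701 - 799*1/16268 = -5446/16701 - 799/16268 = -101939627/271691868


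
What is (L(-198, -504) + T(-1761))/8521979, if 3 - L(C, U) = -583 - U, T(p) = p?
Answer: -1679/8521979 ≈ -0.00019702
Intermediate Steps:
L(C, U) = 586 + U (L(C, U) = 3 - (-583 - U) = 3 + (583 + U) = 586 + U)
(L(-198, -504) + T(-1761))/8521979 = ((586 - 504) - 1761)/8521979 = (82 - 1761)*(1/8521979) = -1679*1/8521979 = -1679/8521979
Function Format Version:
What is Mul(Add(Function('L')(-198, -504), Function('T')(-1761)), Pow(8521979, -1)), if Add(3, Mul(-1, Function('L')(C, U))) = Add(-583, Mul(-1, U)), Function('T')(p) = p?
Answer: Rational(-1679, 8521979) ≈ -0.00019702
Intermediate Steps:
Function('L')(C, U) = Add(586, U) (Function('L')(C, U) = Add(3, Mul(-1, Add(-583, Mul(-1, U)))) = Add(3, Add(583, U)) = Add(586, U))
Mul(Add(Function('L')(-198, -504), Function('T')(-1761)), Pow(8521979, -1)) = Mul(Add(Add(586, -504), -1761), Pow(8521979, -1)) = Mul(Add(82, -1761), Rational(1, 8521979)) = Mul(-1679, Rational(1, 8521979)) = Rational(-1679, 8521979)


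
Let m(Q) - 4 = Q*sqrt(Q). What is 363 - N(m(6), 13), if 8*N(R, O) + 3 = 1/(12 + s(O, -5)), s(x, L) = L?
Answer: 5087/14 ≈ 363.36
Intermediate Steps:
m(Q) = 4 + Q**(3/2) (m(Q) = 4 + Q*sqrt(Q) = 4 + Q**(3/2))
N(R, O) = -5/14 (N(R, O) = -3/8 + 1/(8*(12 - 5)) = -3/8 + (1/8)/7 = -3/8 + (1/8)*(1/7) = -3/8 + 1/56 = -5/14)
363 - N(m(6), 13) = 363 - 1*(-5/14) = 363 + 5/14 = 5087/14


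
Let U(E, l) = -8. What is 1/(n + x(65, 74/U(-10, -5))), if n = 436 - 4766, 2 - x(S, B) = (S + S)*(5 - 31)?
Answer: -1/948 ≈ -0.0010549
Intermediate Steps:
x(S, B) = 2 + 52*S (x(S, B) = 2 - (S + S)*(5 - 31) = 2 - 2*S*(-26) = 2 - (-52)*S = 2 + 52*S)
n = -4330
1/(n + x(65, 74/U(-10, -5))) = 1/(-4330 + (2 + 52*65)) = 1/(-4330 + (2 + 3380)) = 1/(-4330 + 3382) = 1/(-948) = -1/948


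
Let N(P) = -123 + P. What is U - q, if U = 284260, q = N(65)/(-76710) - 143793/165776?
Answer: 139032831284447/489102960 ≈ 2.8426e+5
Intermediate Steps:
q = -423874847/489102960 (q = (-123 + 65)/(-76710) - 143793/165776 = -58*(-1/76710) - 143793*1/165776 = 29/38355 - 11061/12752 = -423874847/489102960 ≈ -0.86664)
U - q = 284260 - 1*(-423874847/489102960) = 284260 + 423874847/489102960 = 139032831284447/489102960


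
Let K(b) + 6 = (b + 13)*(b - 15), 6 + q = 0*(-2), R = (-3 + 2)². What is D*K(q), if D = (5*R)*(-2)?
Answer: 1530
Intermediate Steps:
R = 1 (R = (-1)² = 1)
D = -10 (D = (5*1)*(-2) = 5*(-2) = -10)
q = -6 (q = -6 + 0*(-2) = -6 + 0 = -6)
K(b) = -6 + (-15 + b)*(13 + b) (K(b) = -6 + (b + 13)*(b - 15) = -6 + (13 + b)*(-15 + b) = -6 + (-15 + b)*(13 + b))
D*K(q) = -10*(-201 + (-6)² - 2*(-6)) = -10*(-201 + 36 + 12) = -10*(-153) = 1530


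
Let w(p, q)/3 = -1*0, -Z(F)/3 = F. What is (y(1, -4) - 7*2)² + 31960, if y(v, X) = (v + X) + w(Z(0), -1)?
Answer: 32249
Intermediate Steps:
Z(F) = -3*F
w(p, q) = 0 (w(p, q) = 3*(-1*0) = 3*0 = 0)
y(v, X) = X + v (y(v, X) = (v + X) + 0 = (X + v) + 0 = X + v)
(y(1, -4) - 7*2)² + 31960 = ((-4 + 1) - 7*2)² + 31960 = (-3 - 14)² + 31960 = (-17)² + 31960 = 289 + 31960 = 32249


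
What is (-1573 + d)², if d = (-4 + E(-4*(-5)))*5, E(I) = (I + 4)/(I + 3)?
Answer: 1333637361/529 ≈ 2.5211e+6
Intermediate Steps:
E(I) = (4 + I)/(3 + I)
d = -340/23 (d = (-4 + (4 - 4*(-5))/(3 - 4*(-5)))*5 = (-4 + (4 + 20)/(3 + 20))*5 = (-4 + 24/23)*5 = -68/23*5 = -340/23 ≈ -14.783)
(-1573 + d)² = (-1573 - 340/23)² = (-36519/23)² = 1333637361/529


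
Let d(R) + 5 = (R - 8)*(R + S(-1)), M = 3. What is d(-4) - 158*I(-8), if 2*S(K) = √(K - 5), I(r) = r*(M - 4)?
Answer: -1221 - 6*I*√6 ≈ -1221.0 - 14.697*I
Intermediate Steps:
I(r) = -r (I(r) = r*(3 - 4) = r*(-1) = -r)
S(K) = √(-5 + K)/2 (S(K) = √(K - 5)/2 = √(-5 + K)/2)
d(R) = -5 + (-8 + R)*(R + I*√6/2) (d(R) = -5 + (R - 8)*(R + √(-5 - 1)/2) = -5 + (-8 + R)*(R + √(-6)/2) = -5 + (-8 + R)*(R + (I*√6)/2) = -5 + (-8 + R)*(R + I*√6/2))
d(-4) - 158*I(-8) = (-5 + (-4)² - 8*(-4) - 4*I*√6 + (½)*I*(-4)*√6) - (-158)*(-8) = (-5 + 16 + 32 - 4*I*√6 - 2*I*√6) - 158*8 = (43 - 6*I*√6) - 1264 = -1221 - 6*I*√6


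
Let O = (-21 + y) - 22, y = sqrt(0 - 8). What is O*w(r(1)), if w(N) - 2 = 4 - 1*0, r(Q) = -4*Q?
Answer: -258 + 12*I*sqrt(2) ≈ -258.0 + 16.971*I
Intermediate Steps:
y = 2*I*sqrt(2) (y = sqrt(-8) = 2*I*sqrt(2) ≈ 2.8284*I)
w(N) = 6 (w(N) = 2 + (4 - 1*0) = 2 + (4 + 0) = 2 + 4 = 6)
O = -43 + 2*I*sqrt(2) (O = (-21 + 2*I*sqrt(2)) - 22 = -43 + 2*I*sqrt(2) ≈ -43.0 + 2.8284*I)
O*w(r(1)) = (-43 + 2*I*sqrt(2))*6 = -258 + 12*I*sqrt(2)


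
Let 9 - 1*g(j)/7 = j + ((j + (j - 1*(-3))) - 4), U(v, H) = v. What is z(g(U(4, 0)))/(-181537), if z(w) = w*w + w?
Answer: -182/181537 ≈ -0.0010026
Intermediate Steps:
g(j) = 70 - 21*j (g(j) = 63 - 7*(j + ((j + (j - 1*(-3))) - 4)) = 63 - 7*(j + ((j + (j + 3)) - 4)) = 63 - 7*(j + ((j + (3 + j)) - 4)) = 63 - 7*(j + ((3 + 2*j) - 4)) = 63 - 7*(j + (-1 + 2*j)) = 63 - 7*(-1 + 3*j) = 63 + (7 - 21*j) = 70 - 21*j)
z(w) = w + w² (z(w) = w² + w = w + w²)
z(g(U(4, 0)))/(-181537) = ((70 - 21*4)*(1 + (70 - 21*4)))/(-181537) = ((70 - 84)*(1 + (70 - 84)))*(-1/181537) = -14*(1 - 14)*(-1/181537) = -14*(-13)*(-1/181537) = 182*(-1/181537) = -182/181537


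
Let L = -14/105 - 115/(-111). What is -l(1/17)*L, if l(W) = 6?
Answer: -1002/185 ≈ -5.4162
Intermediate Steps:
L = 167/185 (L = -14*1/105 - 115*(-1/111) = -2/15 + 115/111 = 167/185 ≈ 0.90270)
-l(1/17)*L = -6*167/185 = -1*1002/185 = -1002/185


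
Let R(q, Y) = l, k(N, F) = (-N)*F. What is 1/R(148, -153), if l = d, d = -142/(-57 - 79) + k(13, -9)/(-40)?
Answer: -680/1279 ≈ -0.53167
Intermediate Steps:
k(N, F) = -F*N
d = -1279/680 (d = -142/(-57 - 79) - 1*(-9)*13/(-40) = -142/(-136) + 117*(-1/40) = -142*(-1/136) - 117/40 = 71/68 - 117/40 = -1279/680 ≈ -1.8809)
l = -1279/680 ≈ -1.8809
R(q, Y) = -1279/680
1/R(148, -153) = 1/(-1279/680) = -680/1279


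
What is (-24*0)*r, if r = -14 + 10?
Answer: 0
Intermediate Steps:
r = -4
(-24*0)*r = -24*0*(-4) = 0*(-4) = 0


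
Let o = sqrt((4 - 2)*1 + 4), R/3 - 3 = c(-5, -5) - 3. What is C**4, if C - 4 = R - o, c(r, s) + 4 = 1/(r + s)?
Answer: 72618721/10000 + 621587*sqrt(6)/250 ≈ 13352.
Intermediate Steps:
c(r, s) = -4 + 1/(r + s)
R = -123/10 (R = 9 + 3*((1 - 4*(-5) - 4*(-5))/(-5 - 5) - 3) = 9 + 3*((1 + 20 + 20)/(-10) - 3) = 9 + 3*(-1/10*41 - 3) = 9 + 3*(-41/10 - 3) = 9 + 3*(-71/10) = 9 - 213/10 = -123/10 ≈ -12.300)
o = sqrt(6) (o = sqrt(2*1 + 4) = sqrt(2 + 4) = sqrt(6) ≈ 2.4495)
C = -83/10 - sqrt(6) (C = 4 + (-123/10 - sqrt(6)) = -83/10 - sqrt(6) ≈ -10.749)
C**4 = (-83/10 - sqrt(6))**4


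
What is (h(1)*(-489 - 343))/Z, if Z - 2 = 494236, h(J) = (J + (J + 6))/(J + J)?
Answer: -1664/247119 ≈ -0.0067336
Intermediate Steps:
h(J) = (6 + 2*J)/(2*J) (h(J) = (J + (6 + J))/((2*J)) = (6 + 2*J)*(1/(2*J)) = (6 + 2*J)/(2*J))
Z = 494238 (Z = 2 + 494236 = 494238)
(h(1)*(-489 - 343))/Z = (((3 + 1)/1)*(-489 - 343))/494238 = ((1*4)*(-832))*(1/494238) = (4*(-832))*(1/494238) = -3328*1/494238 = -1664/247119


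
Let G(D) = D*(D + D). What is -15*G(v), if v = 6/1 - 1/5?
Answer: -5046/5 ≈ -1009.2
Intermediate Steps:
v = 29/5 (v = 6*1 - 1*⅕ = 6 - ⅕ = 29/5 ≈ 5.8000)
G(D) = 2*D² (G(D) = D*(2*D) = 2*D²)
-15*G(v) = -30*(29/5)² = -30*841/25 = -15*1682/25 = -5046/5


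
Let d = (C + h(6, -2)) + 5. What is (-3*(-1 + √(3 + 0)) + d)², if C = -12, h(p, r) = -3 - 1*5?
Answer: 171 + 72*√3 ≈ 295.71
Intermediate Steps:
h(p, r) = -8 (h(p, r) = -3 - 5 = -8)
d = -15 (d = (-12 - 8) + 5 = -20 + 5 = -15)
(-3*(-1 + √(3 + 0)) + d)² = (-3*(-1 + √(3 + 0)) - 15)² = (-3*(-1 + √3) - 15)² = ((3 - 3*√3) - 15)² = (-12 - 3*√3)²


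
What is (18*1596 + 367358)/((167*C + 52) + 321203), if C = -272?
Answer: 396086/275831 ≈ 1.4360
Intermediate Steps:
(18*1596 + 367358)/((167*C + 52) + 321203) = (18*1596 + 367358)/((167*(-272) + 52) + 321203) = (28728 + 367358)/((-45424 + 52) + 321203) = 396086/(-45372 + 321203) = 396086/275831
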